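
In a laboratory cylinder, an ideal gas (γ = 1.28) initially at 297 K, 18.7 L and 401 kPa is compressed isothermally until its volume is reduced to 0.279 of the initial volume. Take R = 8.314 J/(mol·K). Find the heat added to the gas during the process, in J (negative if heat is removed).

-9570 J

n = P₁V₁/(RT₁) = 401×18.7/(8.314×297) = 3.04 mol.
Isothermal: T stays 297 K; PV = const ⇒ V₂ = 5.22 L, P₂ = 1440 kPa.
ΔU = 0 (ideal gas, T constant).
W = nRT ln(V₂/V₁) = 3.04×8.314×297×ln(0.279) = -9570 J.
Q = ΔU + W = -9570 J.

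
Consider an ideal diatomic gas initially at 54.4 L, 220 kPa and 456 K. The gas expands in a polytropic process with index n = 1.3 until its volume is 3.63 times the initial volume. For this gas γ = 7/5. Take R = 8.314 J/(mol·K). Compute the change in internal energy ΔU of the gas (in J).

-9600 J

n = P₁V₁/(RT₁) = 220×54.4/(8.314×456) = 3.16 mol.
Polytropic n=1.3: T₂ = T₁(V₁/V₂)^(n−1) = 456×(0.275)^0.30 = 310 K; P₂ = P₁(V₁/V₂)^n = 41.2 kPa.
For an ideal gas ΔU = nCvΔT with Cv = (5/2)R = 20.8 J/(mol·K).
ΔU = 3.16×20.8×(310−456) = -9600 J.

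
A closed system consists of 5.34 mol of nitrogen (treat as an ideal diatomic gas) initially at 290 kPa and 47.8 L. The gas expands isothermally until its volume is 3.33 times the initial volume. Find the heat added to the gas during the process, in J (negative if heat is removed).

T₁ = P₁V₁/(nR) = 290×47.8/(5.34×8.314) = 312 K.
Isothermal: T stays 312 K; PV = const ⇒ V₂ = 159 L, P₂ = 87.1 kPa.
ΔU = 0 (ideal gas, T constant).
W = nRT ln(V₂/V₁) = 5.34×8.314×312×ln(3.33) = 16700 J.
Q = ΔU + W = 16700 J.

16700 J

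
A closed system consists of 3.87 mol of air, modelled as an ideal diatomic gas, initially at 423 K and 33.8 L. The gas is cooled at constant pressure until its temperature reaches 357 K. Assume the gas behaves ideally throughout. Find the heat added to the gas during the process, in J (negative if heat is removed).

P₁ = nRT₁/V₁ = 3.87×8.314×423/33.8 = 403 kPa.
Isobaric: P stays 403 kPa; V/T = const ⇒ T₂ = 357 K, V₂ = 28.5 L.
W = PΔV = 403×(28.5−33.8) kPa·L = -2120 J.
ΔU = nCvΔT = 3.87×20.8×(357−423) = -5310 J.
Q = ΔU + W = nCpΔT = -7430 J.

-7430 J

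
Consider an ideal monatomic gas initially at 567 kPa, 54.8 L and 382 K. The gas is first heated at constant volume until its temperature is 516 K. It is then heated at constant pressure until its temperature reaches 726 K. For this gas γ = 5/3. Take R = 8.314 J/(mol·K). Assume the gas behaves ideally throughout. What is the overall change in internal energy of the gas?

42000 J

n = P₁V₁/(RT₁) = 567×54.8/(8.314×382) = 9.78 mol.
Step 1 — Isochoric: V stays 54.8 L; P/T = const ⇒ T₂ = 516 K, P₂ = 766 kPa.
W = 0 (no volume change).
ΔU = nCvΔT = 9.78×12.5×(516−382) = 16300 J.
Q = ΔU = 16300 J.
State after step 1: P = 766 kPa, V = 54.8 L, T = 516 K.
Step 2 — Isobaric: P stays 766 kPa; V/T = const ⇒ T₂ = 726 K, V₂ = 77.1 L.
W = PΔV = 766×(77.1−54.8) kPa·L = 17100 J.
ΔU = nCvΔT = 9.78×12.5×(726−516) = 25600 J.
Q = ΔU + W = nCpΔT = 42700 J.
Net over both steps: W = 17100 J, Q = 59100 J, ΔU = 42000 J.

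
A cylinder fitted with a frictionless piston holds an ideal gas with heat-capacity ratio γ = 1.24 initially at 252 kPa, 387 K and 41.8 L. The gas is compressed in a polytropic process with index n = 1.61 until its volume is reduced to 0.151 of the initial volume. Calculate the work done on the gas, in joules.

n = P₁V₁/(RT₁) = 252×41.8/(8.314×387) = 3.27 mol.
Polytropic n=1.61: T₂ = T₁(V₁/V₂)^(n−1) = 387×(6.62)^0.61 = 1230 K; P₂ = P₁(V₁/V₂)^n = 5290 kPa.
W = (P₁V₁−P₂V₂)/(n−1) = (252×41.8−5290×6.31)/0.61 = -37400 J.
Work done on the gas = −W_by = 37400 J.

37400 J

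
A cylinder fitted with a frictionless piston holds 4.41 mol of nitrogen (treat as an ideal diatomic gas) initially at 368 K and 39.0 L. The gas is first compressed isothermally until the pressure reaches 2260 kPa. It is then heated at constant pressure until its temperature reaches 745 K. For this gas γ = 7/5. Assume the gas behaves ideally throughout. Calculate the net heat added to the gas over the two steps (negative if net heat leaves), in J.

P₁ = nRT₁/V₁ = 4.41×8.314×368/39.0 = 346 kPa.
Step 1 — Isothermal: T stays 368 K; PV = const ⇒ V₂ = 5.97 L, P₂ = 2260 kPa.
ΔU = 0 (ideal gas, T constant).
W = nRT ln(V₂/V₁) = 4.41×8.314×368×ln(0.153) = -25300 J.
Q = ΔU + W = -25300 J.
State after step 1: P = 2260 kPa, V = 5.97 L, T = 368 K.
Step 2 — Isobaric: P stays 2260 kPa; V/T = const ⇒ T₂ = 745 K, V₂ = 12.1 L.
W = PΔV = 2260×(12.1−5.97) kPa·L = 13800 J.
ΔU = nCvΔT = 4.41×20.8×(745−368) = 34600 J.
Q = ΔU + W = nCpΔT = 48400 J.
Net over both steps: W = -11500 J, Q = 23100 J, ΔU = 34600 J.

23100 J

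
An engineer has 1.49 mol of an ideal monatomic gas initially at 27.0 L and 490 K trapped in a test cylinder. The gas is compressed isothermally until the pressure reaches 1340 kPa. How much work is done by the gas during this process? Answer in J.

-10800 J

P₁ = nRT₁/V₁ = 1.49×8.314×490/27.0 = 225 kPa.
Isothermal: T stays 490 K; PV = const ⇒ V₂ = 4.53 L, P₂ = 1340 kPa.
W = nRT ln(V₂/V₁) = 1.49×8.314×490×ln(0.168) = -10800 J.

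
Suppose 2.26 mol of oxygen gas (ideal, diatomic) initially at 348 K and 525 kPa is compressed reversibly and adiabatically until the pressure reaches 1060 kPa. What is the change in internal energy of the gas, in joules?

V₁ = nRT₁/P₁ = 2.26×8.314×348/525 = 12.5 L.
Adiabatic: T₂/T₁ = (P₂/P₁)^((γ−1)/γ) ⇒ T₂ = 348×(2.02)^0.286 = 425 K; V₂ = 7.54 L.
For an ideal gas ΔU = nCvΔT with Cv = (5/2)R = 20.8 J/(mol·K).
ΔU = 2.26×20.8×(425−348) = 3630 J.

3630 J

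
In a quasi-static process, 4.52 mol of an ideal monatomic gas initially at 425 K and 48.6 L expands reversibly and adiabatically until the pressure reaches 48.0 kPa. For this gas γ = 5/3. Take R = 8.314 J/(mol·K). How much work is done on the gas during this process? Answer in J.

P₁ = nRT₁/V₁ = 4.52×8.314×425/48.6 = 329 kPa.
Adiabatic: T₂/T₁ = (P₂/P₁)^((γ−1)/γ) ⇒ T₂ = 425×(0.146)^0.400 = 197 K; V₂ = 154 L.
ΔU = nCvΔT = 4.52×12.5×(197−425) = -12900 J.
Q = 0 for an adiabatic process, so W = −ΔU = 12900 J.
Work done on the gas = −W_by = -12900 J.

-12900 J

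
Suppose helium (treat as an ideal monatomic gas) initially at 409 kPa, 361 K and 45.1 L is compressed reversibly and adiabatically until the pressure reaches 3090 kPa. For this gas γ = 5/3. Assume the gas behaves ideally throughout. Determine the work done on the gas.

34500 J

n = P₁V₁/(RT₁) = 409×45.1/(8.314×361) = 6.15 mol.
Adiabatic: T₂/T₁ = (P₂/P₁)^((γ−1)/γ) ⇒ T₂ = 361×(7.56)^0.400 = 811 K; V₂ = 13.4 L.
ΔU = nCvΔT = 6.15×12.5×(811−361) = 34500 J.
Q = 0 for an adiabatic process, so W = −ΔU = -34500 J.
Work done on the gas = −W_by = 34500 J.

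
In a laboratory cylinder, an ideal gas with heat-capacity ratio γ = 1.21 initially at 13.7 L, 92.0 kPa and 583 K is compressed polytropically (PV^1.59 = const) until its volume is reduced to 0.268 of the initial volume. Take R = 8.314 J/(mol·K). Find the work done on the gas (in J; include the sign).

n = P₁V₁/(RT₁) = 92.0×13.7/(8.314×583) = 0.260 mol.
Polytropic n=1.59: T₂ = T₁(V₁/V₂)^(n−1) = 583×(3.73)^0.59 = 1270 K; P₂ = P₁(V₁/V₂)^n = 747 kPa.
W = (P₁V₁−P₂V₂)/(n−1) = (92.0×13.7−747×3.67)/0.59 = -2510 J.
Work done on the gas = −W_by = 2510 J.

2510 J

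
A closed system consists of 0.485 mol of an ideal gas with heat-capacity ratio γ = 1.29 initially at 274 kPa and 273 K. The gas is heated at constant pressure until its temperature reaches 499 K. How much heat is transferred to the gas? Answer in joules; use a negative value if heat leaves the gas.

4050 J

V₁ = nRT₁/P₁ = 0.485×8.314×273/274 = 4.02 L.
Isobaric: P stays 274 kPa; V/T = const ⇒ T₂ = 499 K, V₂ = 7.34 L.
W = PΔV = 274×(7.34−4.02) kPa·L = 911 J.
ΔU = nCvΔT = 0.485×28.7×(499−273) = 3140 J.
Q = ΔU + W = nCpΔT = 4050 J.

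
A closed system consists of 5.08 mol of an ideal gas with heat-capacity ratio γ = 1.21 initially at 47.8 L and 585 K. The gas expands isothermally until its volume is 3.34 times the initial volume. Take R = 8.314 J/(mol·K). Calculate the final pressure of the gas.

155 kPa

P₁ = nRT₁/V₁ = 5.08×8.314×585/47.8 = 517 kPa.
Isothermal: T stays 585 K; PV = const ⇒ V₂ = 160 L, P₂ = 155 kPa.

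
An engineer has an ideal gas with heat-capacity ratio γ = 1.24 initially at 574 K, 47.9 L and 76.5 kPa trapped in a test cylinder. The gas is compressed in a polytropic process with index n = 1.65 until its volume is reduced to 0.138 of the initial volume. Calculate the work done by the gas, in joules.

n = P₁V₁/(RT₁) = 76.5×47.9/(8.314×574) = 0.768 mol.
Polytropic n=1.65: T₂ = T₁(V₁/V₂)^(n−1) = 574×(7.25)^0.65 = 2080 K; P₂ = P₁(V₁/V₂)^n = 2010 kPa.
W = (P₁V₁−P₂V₂)/(n−1) = (76.5×47.9−2010×6.61)/0.65 = -14800 J.

-14800 J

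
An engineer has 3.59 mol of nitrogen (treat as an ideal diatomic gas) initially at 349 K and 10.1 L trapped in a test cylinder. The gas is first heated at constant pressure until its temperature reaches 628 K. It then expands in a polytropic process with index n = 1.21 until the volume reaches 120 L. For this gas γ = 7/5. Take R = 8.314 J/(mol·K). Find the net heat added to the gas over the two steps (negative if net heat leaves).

43000 J

P₁ = nRT₁/V₁ = 3.59×8.314×349/10.1 = 1030 kPa.
Step 1 — Isobaric: P stays 1030 kPa; V/T = const ⇒ T₂ = 628 K, V₂ = 18.2 L.
W = PΔV = 1030×(18.2−10.1) kPa·L = 8330 J.
ΔU = nCvΔT = 3.59×20.8×(628−349) = 20800 J.
Q = ΔU + W = nCpΔT = 29100 J.
State after step 1: P = 1030 kPa, V = 18.2 L, T = 628 K.
Step 2 — Polytropic n=1.21: T₂ = T₁(V₁/V₂)^(n−1) = 628×(0.151)^0.21 = 422 K; P₂ = P₁(V₁/V₂)^n = 105 kPa.
W = (P₁V₁−P₂V₂)/(n−1) = (1030×18.2−105×120)/0.21 = 29200 J.
ΔU = nCvΔT = 3.59×20.8×(422−628) = -15300 J.
Q = ΔU + W = 13900 J.
Net over both steps: W = 37500 J, Q = 43000 J, ΔU = 5480 J.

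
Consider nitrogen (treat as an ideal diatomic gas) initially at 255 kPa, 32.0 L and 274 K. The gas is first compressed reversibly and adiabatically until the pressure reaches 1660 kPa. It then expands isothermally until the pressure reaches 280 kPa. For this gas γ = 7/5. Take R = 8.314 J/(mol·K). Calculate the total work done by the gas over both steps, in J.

n = P₁V₁/(RT₁) = 255×32.0/(8.314×274) = 3.58 mol.
Step 1 — Adiabatic: T₂/T₁ = (P₂/P₁)^((γ−1)/γ) ⇒ T₂ = 274×(6.51)^0.286 = 468 K; V₂ = 8.40 L.
ΔU = nCvΔT = 3.58×20.8×(468−274) = 14400 J.
Q = 0 for an adiabatic process, so W = −ΔU = -14400 J.
State after step 1: P = 1660 kPa, V = 8.40 L, T = 468 K.
Step 2 — Isothermal: T stays 468 K; PV = const ⇒ V₂ = 49.8 L, P₂ = 280 kPa.
ΔU = 0 (ideal gas, T constant).
W = nRT ln(V₂/V₁) = 3.58×8.314×468×ln(5.93) = 24800 J.
Q = ΔU + W = 24800 J.
Net over both steps: W = 10400 J, Q = 24800 J, ΔU = 14400 J.

10400 J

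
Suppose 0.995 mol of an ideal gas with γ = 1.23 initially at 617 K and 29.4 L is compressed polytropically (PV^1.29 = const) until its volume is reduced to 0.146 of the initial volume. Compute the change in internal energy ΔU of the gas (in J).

16600 J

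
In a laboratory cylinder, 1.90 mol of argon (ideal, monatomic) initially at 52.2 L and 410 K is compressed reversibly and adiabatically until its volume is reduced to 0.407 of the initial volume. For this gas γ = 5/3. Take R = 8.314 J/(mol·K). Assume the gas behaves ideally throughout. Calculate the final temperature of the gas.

747 K

P₁ = nRT₁/V₁ = 1.90×8.314×410/52.2 = 124 kPa.
Adiabatic: TV^(γ−1) = const ⇒ T₂ = 410×(2.46)^0.667 = 747 K; PV^γ = const ⇒ P₂ = 555 kPa.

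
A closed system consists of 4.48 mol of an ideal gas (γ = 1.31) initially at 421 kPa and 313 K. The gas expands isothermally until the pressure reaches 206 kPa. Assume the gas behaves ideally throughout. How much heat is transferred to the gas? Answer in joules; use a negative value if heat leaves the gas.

8330 J

V₁ = nRT₁/P₁ = 4.48×8.314×313/421 = 27.7 L.
Isothermal: T stays 313 K; PV = const ⇒ V₂ = 56.6 L, P₂ = 206 kPa.
ΔU = 0 (ideal gas, T constant).
W = nRT ln(V₂/V₁) = 4.48×8.314×313×ln(2.04) = 8330 J.
Q = ΔU + W = 8330 J.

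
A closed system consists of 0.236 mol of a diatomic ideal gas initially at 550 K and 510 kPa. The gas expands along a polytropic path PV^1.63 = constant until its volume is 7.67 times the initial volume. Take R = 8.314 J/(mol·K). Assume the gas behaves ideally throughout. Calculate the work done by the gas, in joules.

V₁ = nRT₁/P₁ = 0.236×8.314×550/510 = 2.12 L.
Polytropic n=1.63: T₂ = T₁(V₁/V₂)^(n−1) = 550×(0.130)^0.63 = 152 K; P₂ = P₁(V₁/V₂)^n = 18.4 kPa.
W = (P₁V₁−P₂V₂)/(n−1) = (510×2.12−18.4×16.2)/0.63 = 1240 J.

1240 J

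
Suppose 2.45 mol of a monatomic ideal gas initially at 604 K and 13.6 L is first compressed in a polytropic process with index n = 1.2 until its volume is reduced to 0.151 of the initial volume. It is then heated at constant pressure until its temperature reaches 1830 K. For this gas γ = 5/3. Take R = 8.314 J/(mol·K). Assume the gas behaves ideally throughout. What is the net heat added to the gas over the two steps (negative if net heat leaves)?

28500 J

P₁ = nRT₁/V₁ = 2.45×8.314×604/13.6 = 905 kPa.
Step 1 — Polytropic n=1.2: T₂ = T₁(V₁/V₂)^(n−1) = 604×(6.62)^0.20 = 882 K; P₂ = P₁(V₁/V₂)^n = 8740 kPa.
W = (P₁V₁−P₂V₂)/(n−1) = (905×13.6−8740×2.05)/0.20 = -28300 J.
ΔU = nCvΔT = 2.45×12.5×(882−604) = 8480 J.
Q = ΔU + W = -19800 J.
State after step 1: P = 8740 kPa, V = 2.05 L, T = 882 K.
Step 2 — Isobaric: P stays 8740 kPa; V/T = const ⇒ T₂ = 1830 K, V₂ = 4.26 L.
W = PΔV = 8740×(4.26−2.05) kPa·L = 19300 J.
ΔU = nCvΔT = 2.45×12.5×(1830−882) = 29000 J.
Q = ΔU + W = nCpΔT = 48300 J.
Net over both steps: W = -8950 J, Q = 28500 J, ΔU = 37500 J.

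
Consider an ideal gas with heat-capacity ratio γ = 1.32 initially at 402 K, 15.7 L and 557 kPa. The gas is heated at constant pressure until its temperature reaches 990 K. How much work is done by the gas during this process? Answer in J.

12800 J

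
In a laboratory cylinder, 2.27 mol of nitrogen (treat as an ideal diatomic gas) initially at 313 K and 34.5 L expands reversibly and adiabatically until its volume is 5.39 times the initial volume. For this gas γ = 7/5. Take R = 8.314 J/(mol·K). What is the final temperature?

160 K

P₁ = nRT₁/V₁ = 2.27×8.314×313/34.5 = 171 kPa.
Adiabatic: TV^(γ−1) = const ⇒ T₂ = 313×(0.186)^0.400 = 160 K; PV^γ = const ⇒ P₂ = 16.2 kPa.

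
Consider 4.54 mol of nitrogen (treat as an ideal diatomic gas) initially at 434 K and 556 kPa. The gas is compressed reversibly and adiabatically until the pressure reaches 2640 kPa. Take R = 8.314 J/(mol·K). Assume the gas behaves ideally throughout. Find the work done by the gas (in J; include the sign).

-23000 J

V₁ = nRT₁/P₁ = 4.54×8.314×434/556 = 29.5 L.
Adiabatic: T₂/T₁ = (P₂/P₁)^((γ−1)/γ) ⇒ T₂ = 434×(4.75)^0.286 = 677 K; V₂ = 9.68 L.
ΔU = nCvΔT = 4.54×20.8×(677−434) = 23000 J.
Q = 0 for an adiabatic process, so W = −ΔU = -23000 J.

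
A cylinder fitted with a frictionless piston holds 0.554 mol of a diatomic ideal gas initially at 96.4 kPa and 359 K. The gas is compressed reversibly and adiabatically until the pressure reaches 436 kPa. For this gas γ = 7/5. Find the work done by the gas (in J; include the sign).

V₁ = nRT₁/P₁ = 0.554×8.314×359/96.4 = 17.2 L.
Adiabatic: T₂/T₁ = (P₂/P₁)^((γ−1)/γ) ⇒ T₂ = 359×(4.52)^0.286 = 553 K; V₂ = 5.84 L.
ΔU = nCvΔT = 0.554×20.8×(553−359) = 2230 J.
Q = 0 for an adiabatic process, so W = −ΔU = -2230 J.

-2230 J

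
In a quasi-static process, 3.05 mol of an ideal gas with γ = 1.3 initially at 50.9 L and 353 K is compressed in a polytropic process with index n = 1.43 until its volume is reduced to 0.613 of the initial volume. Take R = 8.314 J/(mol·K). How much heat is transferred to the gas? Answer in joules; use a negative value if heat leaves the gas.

P₁ = nRT₁/V₁ = 3.05×8.314×353/50.9 = 176 kPa.
Polytropic n=1.43: T₂ = T₁(V₁/V₂)^(n−1) = 353×(1.63)^0.43 = 436 K; P₂ = P₁(V₁/V₂)^n = 354 kPa.
W = (P₁V₁−P₂V₂)/(n−1) = (176×50.9−354×31.2)/0.43 = -4880 J.
ΔU = nCvΔT = 3.05×27.7×(436−353) = 6990 J.
Q = ΔU + W = 2110 J.

2110 J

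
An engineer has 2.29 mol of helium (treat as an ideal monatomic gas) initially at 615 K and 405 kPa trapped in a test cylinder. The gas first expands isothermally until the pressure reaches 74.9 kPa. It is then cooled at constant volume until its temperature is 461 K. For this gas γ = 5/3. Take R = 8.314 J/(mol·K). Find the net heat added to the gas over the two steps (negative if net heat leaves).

V₁ = nRT₁/P₁ = 2.29×8.314×615/405 = 28.9 L.
Step 1 — Isothermal: T stays 615 K; PV = const ⇒ V₂ = 156 L, P₂ = 74.9 kPa.
ΔU = 0 (ideal gas, T constant).
W = nRT ln(V₂/V₁) = 2.29×8.314×615×ln(5.41) = 19800 J.
Q = ΔU + W = 19800 J.
State after step 1: P = 74.9 kPa, V = 156 L, T = 615 K.
Step 2 — Isochoric: V stays 156 L; P/T = const ⇒ T₂ = 461 K, P₂ = 56.1 kPa.
W = 0 (no volume change).
ΔU = nCvΔT = 2.29×12.5×(461−615) = -4400 J.
Q = ΔU = -4400 J.
Net over both steps: W = 19800 J, Q = 15400 J, ΔU = -4400 J.

15400 J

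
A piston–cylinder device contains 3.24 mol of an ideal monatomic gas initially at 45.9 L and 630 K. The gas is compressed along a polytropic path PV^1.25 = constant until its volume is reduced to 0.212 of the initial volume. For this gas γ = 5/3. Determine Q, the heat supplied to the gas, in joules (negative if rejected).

P₁ = nRT₁/V₁ = 3.24×8.314×630/45.9 = 370 kPa.
Polytropic n=1.25: T₂ = T₁(V₁/V₂)^(n−1) = 630×(4.72)^0.25 = 928 K; P₂ = P₁(V₁/V₂)^n = 2570 kPa.
W = (P₁V₁−P₂V₂)/(n−1) = (370×45.9−2570×9.73)/0.25 = -32200 J.
ΔU = nCvΔT = 3.24×12.5×(928−630) = 12100 J.
Q = ΔU + W = -20100 J.

-20100 J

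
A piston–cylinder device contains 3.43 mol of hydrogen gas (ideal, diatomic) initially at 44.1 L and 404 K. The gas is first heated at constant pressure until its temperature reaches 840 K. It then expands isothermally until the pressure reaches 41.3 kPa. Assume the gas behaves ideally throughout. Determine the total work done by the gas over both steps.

P₁ = nRT₁/V₁ = 3.43×8.314×404/44.1 = 261 kPa.
Step 1 — Isobaric: P stays 261 kPa; V/T = const ⇒ T₂ = 840 K, V₂ = 91.7 L.
W = PΔV = 261×(91.7−44.1) kPa·L = 12400 J.
ΔU = nCvΔT = 3.43×20.8×(840−404) = 31100 J.
Q = ΔU + W = nCpΔT = 43500 J.
State after step 1: P = 261 kPa, V = 91.7 L, T = 840 K.
Step 2 — Isothermal: T stays 840 K; PV = const ⇒ V₂ = 580 L, P₂ = 41.3 kPa.
ΔU = 0 (ideal gas, T constant).
W = nRT ln(V₂/V₁) = 3.43×8.314×840×ln(6.33) = 44200 J.
Q = ΔU + W = 44200 J.
Net over both steps: W = 56600 J, Q = 87700 J, ΔU = 31100 J.

56600 J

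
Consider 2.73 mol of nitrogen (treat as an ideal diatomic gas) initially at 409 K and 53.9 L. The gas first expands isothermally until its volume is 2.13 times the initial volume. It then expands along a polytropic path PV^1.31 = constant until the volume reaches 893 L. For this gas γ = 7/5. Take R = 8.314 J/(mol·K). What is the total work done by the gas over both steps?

21100 J

P₁ = nRT₁/V₁ = 2.73×8.314×409/53.9 = 172 kPa.
Step 1 — Isothermal: T stays 409 K; PV = const ⇒ V₂ = 115 L, P₂ = 80.9 kPa.
ΔU = 0 (ideal gas, T constant).
W = nRT ln(V₂/V₁) = 2.73×8.314×409×ln(2.13) = 7020 J.
Q = ΔU + W = 7020 J.
State after step 1: P = 80.9 kPa, V = 115 L, T = 409 K.
Step 2 — Polytropic n=1.31: T₂ = T₁(V₁/V₂)^(n−1) = 409×(0.129)^0.31 = 217 K; P₂ = P₁(V₁/V₂)^n = 5.50 kPa.
W = (P₁V₁−P₂V₂)/(n−1) = (80.9×115−5.50×893)/0.31 = 14100 J.
ΔU = nCvΔT = 2.73×20.8×(217−409) = -10900 J.
Q = ΔU + W = 3170 J.
Net over both steps: W = 21100 J, Q = 10200 J, ΔU = -10900 J.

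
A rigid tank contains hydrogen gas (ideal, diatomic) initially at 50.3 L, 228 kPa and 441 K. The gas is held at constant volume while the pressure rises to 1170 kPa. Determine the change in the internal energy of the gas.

n = P₁V₁/(RT₁) = 228×50.3/(8.314×441) = 3.13 mol.
Isochoric: V stays 50.3 L; P/T = const ⇒ T₂ = 2260 K, P₂ = 1170 kPa.
For an ideal gas ΔU = nCvΔT with Cv = (5/2)R = 20.8 J/(mol·K).
ΔU = 3.13×20.8×(2260−441) = 118000 J.

118000 J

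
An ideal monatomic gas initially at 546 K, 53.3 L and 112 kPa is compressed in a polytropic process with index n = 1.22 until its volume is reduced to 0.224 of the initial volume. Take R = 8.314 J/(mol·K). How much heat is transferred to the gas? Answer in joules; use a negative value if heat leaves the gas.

n = P₁V₁/(RT₁) = 112×53.3/(8.314×546) = 1.32 mol.
Polytropic n=1.22: T₂ = T₁(V₁/V₂)^(n−1) = 546×(4.46)^0.22 = 759 K; P₂ = P₁(V₁/V₂)^n = 695 kPa.
W = (P₁V₁−P₂V₂)/(n−1) = (112×53.3−695×11.9)/0.22 = -10600 J.
ΔU = nCvΔT = 1.32×12.5×(759−546) = 3490 J.
Q = ΔU + W = -7090 J.

-7090 J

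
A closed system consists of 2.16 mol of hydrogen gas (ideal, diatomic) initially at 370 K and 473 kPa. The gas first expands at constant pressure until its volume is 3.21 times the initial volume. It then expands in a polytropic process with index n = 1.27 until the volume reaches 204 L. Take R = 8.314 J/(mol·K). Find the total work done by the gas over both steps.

41100 J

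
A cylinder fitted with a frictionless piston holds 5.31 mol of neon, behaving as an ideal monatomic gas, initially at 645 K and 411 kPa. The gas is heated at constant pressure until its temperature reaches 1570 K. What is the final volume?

V₁ = nRT₁/P₁ = 5.31×8.314×645/411 = 69.3 L.
Isobaric: P stays 411 kPa; V/T = const ⇒ T₂ = 1570 K, V₂ = 169 L.

169 L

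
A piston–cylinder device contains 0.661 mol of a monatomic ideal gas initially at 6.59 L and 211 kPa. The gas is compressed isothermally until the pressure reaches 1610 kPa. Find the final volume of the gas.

0.864 L

T₁ = P₁V₁/(nR) = 211×6.59/(0.661×8.314) = 253 K.
Isothermal: T stays 253 K; PV = const ⇒ V₂ = 0.864 L, P₂ = 1610 kPa.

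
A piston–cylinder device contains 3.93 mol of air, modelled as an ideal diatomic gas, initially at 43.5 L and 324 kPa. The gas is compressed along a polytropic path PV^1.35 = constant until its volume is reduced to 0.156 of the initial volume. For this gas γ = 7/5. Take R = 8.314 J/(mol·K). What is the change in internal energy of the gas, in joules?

32300 J

T₁ = P₁V₁/(nR) = 324×43.5/(3.93×8.314) = 431 K.
Polytropic n=1.35: T₂ = T₁(V₁/V₂)^(n−1) = 431×(6.41)^0.35 = 826 K; P₂ = P₁(V₁/V₂)^n = 3980 kPa.
For an ideal gas ΔU = nCvΔT with Cv = (5/2)R = 20.8 J/(mol·K).
ΔU = 3.93×20.8×(826−431) = 32300 J.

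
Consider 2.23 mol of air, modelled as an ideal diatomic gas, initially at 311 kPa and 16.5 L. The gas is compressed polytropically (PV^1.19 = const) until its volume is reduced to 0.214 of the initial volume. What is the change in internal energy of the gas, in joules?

T₁ = P₁V₁/(nR) = 311×16.5/(2.23×8.314) = 277 K.
Polytropic n=1.19: T₂ = T₁(V₁/V₂)^(n−1) = 277×(4.67)^0.19 = 371 K; P₂ = P₁(V₁/V₂)^n = 1950 kPa.
For an ideal gas ΔU = nCvΔT with Cv = (5/2)R = 20.8 J/(mol·K).
ΔU = 2.23×20.8×(371−277) = 4370 J.

4370 J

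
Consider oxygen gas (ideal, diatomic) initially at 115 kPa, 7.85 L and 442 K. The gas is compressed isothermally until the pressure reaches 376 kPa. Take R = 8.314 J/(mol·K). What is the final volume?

2.40 L

Isothermal: T stays 442 K; PV = const ⇒ V₂ = 2.40 L, P₂ = 376 kPa.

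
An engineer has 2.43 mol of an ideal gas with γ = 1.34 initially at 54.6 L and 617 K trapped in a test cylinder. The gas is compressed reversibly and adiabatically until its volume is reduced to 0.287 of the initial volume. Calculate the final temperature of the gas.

P₁ = nRT₁/V₁ = 2.43×8.314×617/54.6 = 228 kPa.
Adiabatic: TV^(γ−1) = const ⇒ T₂ = 617×(3.48)^0.340 = 943 K; PV^γ = const ⇒ P₂ = 1220 kPa.

943 K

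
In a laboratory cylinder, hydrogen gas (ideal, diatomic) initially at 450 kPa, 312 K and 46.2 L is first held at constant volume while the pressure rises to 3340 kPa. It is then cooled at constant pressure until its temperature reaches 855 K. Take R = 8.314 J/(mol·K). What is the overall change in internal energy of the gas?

90500 J

n = P₁V₁/(RT₁) = 450×46.2/(8.314×312) = 8.01 mol.
Step 1 — Isochoric: V stays 46.2 L; P/T = const ⇒ T₂ = 2320 K, P₂ = 3340 kPa.
W = 0 (no volume change).
ΔU = nCvΔT = 8.01×20.8×(2320−312) = 334000 J.
Q = ΔU = 334000 J.
State after step 1: P = 3340 kPa, V = 46.2 L, T = 2320 K.
Step 2 — Isobaric: P stays 3340 kPa; V/T = const ⇒ T₂ = 855 K, V₂ = 17.1 L.
W = PΔV = 3340×(17.1−46.2) kPa·L = -97300 J.
ΔU = nCvΔT = 8.01×20.8×(855−2320) = -243000 J.
Q = ΔU + W = nCpΔT = -341000 J.
Net over both steps: W = -97300 J, Q = -6880 J, ΔU = 90500 J.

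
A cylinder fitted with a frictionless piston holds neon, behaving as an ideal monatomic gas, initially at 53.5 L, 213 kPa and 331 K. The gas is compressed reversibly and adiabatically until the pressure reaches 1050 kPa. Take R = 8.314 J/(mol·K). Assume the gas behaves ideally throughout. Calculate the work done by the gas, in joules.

n = P₁V₁/(RT₁) = 213×53.5/(8.314×331) = 4.14 mol.
Adiabatic: T₂/T₁ = (P₂/P₁)^((γ−1)/γ) ⇒ T₂ = 331×(4.93)^0.400 = 627 K; V₂ = 20.5 L.
ΔU = nCvΔT = 4.14×12.5×(627−331) = 15300 J.
Q = 0 for an adiabatic process, so W = −ΔU = -15300 J.

-15300 J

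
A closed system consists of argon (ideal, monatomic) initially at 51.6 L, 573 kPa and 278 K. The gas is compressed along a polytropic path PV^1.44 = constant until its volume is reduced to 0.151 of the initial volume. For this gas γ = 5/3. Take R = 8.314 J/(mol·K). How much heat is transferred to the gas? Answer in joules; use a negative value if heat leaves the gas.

-29600 J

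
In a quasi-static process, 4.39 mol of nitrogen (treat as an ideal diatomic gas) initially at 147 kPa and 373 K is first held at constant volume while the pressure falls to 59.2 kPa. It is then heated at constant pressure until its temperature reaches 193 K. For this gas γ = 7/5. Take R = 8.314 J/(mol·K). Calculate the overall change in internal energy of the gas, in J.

-16400 J

V₁ = nRT₁/P₁ = 4.39×8.314×373/147 = 92.6 L.
Step 1 — Isochoric: V stays 92.6 L; P/T = const ⇒ T₂ = 150 K, P₂ = 59.2 kPa.
W = 0 (no volume change).
ΔU = nCvΔT = 4.39×20.8×(150−373) = -20300 J.
Q = ΔU = -20300 J.
State after step 1: P = 59.2 kPa, V = 92.6 L, T = 150 K.
Step 2 — Isobaric: P stays 59.2 kPa; V/T = const ⇒ T₂ = 193 K, V₂ = 119 L.
W = PΔV = 59.2×(119−92.6) kPa·L = 1560 J.
ΔU = nCvΔT = 4.39×20.8×(193−150) = 3900 J.
Q = ΔU + W = nCpΔT = 5470 J.
Net over both steps: W = 1560 J, Q = -14900 J, ΔU = -16400 J.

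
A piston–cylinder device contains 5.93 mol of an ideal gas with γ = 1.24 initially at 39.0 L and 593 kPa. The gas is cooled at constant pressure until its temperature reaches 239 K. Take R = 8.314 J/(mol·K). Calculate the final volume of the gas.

19.9 L

T₁ = P₁V₁/(nR) = 593×39.0/(5.93×8.314) = 469 K.
Isobaric: P stays 593 kPa; V/T = const ⇒ T₂ = 239 K, V₂ = 19.9 L.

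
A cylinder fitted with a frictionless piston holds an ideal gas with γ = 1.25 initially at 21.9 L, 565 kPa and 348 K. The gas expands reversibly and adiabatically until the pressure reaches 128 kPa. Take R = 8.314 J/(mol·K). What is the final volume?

Adiabatic: T₂/T₁ = (P₂/P₁)^((γ−1)/γ) ⇒ T₂ = 348×(0.227)^0.200 = 259 K; V₂ = 71.8 L.

71.8 L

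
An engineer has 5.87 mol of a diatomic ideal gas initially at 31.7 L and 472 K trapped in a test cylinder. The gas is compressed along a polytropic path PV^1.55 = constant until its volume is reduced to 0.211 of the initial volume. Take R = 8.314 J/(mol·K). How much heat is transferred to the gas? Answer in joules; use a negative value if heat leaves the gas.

21300 J

P₁ = nRT₁/V₁ = 5.87×8.314×472/31.7 = 727 kPa.
Polytropic n=1.55: T₂ = T₁(V₁/V₂)^(n−1) = 472×(4.74)^0.55 = 1110 K; P₂ = P₁(V₁/V₂)^n = 8100 kPa.
W = (P₁V₁−P₂V₂)/(n−1) = (727×31.7−8100×6.69)/0.55 = -56700 J.
ΔU = nCvΔT = 5.87×20.8×(1110−472) = 77900 J.
Q = ΔU + W = 21300 J.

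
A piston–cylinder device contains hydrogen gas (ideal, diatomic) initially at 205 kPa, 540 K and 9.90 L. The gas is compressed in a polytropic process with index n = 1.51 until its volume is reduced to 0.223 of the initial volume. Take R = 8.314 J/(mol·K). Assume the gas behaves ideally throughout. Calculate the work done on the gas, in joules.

4570 J

n = P₁V₁/(RT₁) = 205×9.90/(8.314×540) = 0.452 mol.
Polytropic n=1.51: T₂ = T₁(V₁/V₂)^(n−1) = 540×(4.48)^0.51 = 1160 K; P₂ = P₁(V₁/V₂)^n = 1980 kPa.
W = (P₁V₁−P₂V₂)/(n−1) = (205×9.90−1980×2.21)/0.51 = -4570 J.
Work done on the gas = −W_by = 4570 J.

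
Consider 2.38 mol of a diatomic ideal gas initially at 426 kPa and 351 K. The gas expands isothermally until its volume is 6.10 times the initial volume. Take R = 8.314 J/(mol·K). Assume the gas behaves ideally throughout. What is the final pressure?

69.8 kPa

V₁ = nRT₁/P₁ = 2.38×8.314×351/426 = 16.3 L.
Isothermal: T stays 351 K; PV = const ⇒ V₂ = 99.5 L, P₂ = 69.8 kPa.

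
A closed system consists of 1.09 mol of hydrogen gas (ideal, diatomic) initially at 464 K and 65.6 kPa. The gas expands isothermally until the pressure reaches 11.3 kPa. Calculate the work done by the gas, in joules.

7400 J

V₁ = nRT₁/P₁ = 1.09×8.314×464/65.6 = 64.1 L.
Isothermal: T stays 464 K; PV = const ⇒ V₂ = 372 L, P₂ = 11.3 kPa.
W = nRT ln(V₂/V₁) = 1.09×8.314×464×ln(5.81) = 7400 J.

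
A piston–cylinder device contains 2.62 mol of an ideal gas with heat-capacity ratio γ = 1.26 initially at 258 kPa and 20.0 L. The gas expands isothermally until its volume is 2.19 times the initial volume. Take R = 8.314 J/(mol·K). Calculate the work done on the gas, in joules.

T₁ = P₁V₁/(nR) = 258×20.0/(2.62×8.314) = 237 K.
Isothermal: T stays 237 K; PV = const ⇒ V₂ = 43.8 L, P₂ = 118 kPa.
W = nRT ln(V₂/V₁) = 2.62×8.314×237×ln(2.19) = 4040 J.
Work done on the gas = −W_by = -4040 J.

-4040 J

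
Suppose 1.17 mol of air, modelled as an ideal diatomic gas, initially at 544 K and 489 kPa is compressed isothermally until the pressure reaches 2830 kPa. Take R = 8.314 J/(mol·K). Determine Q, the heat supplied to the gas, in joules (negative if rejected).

-9290 J

V₁ = nRT₁/P₁ = 1.17×8.314×544/489 = 10.8 L.
Isothermal: T stays 544 K; PV = const ⇒ V₂ = 1.87 L, P₂ = 2830 kPa.
ΔU = 0 (ideal gas, T constant).
W = nRT ln(V₂/V₁) = 1.17×8.314×544×ln(0.173) = -9290 J.
Q = ΔU + W = -9290 J.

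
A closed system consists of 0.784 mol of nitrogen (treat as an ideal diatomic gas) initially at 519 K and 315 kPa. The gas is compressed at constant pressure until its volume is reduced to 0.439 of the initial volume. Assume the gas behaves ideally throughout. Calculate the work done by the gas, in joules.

V₁ = nRT₁/P₁ = 0.784×8.314×519/315 = 10.7 L.
Isobaric: P stays 315 kPa; V/T = const ⇒ T₂ = 228 K, V₂ = 4.71 L.
W = PΔV = 315×(4.71−10.7) kPa·L = -1900 J.

-1900 J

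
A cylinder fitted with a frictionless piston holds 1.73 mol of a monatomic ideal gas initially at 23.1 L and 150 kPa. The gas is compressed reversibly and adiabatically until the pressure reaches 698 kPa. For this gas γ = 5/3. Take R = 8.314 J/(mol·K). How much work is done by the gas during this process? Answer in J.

T₁ = P₁V₁/(nR) = 150×23.1/(1.73×8.314) = 241 K.
Adiabatic: T₂/T₁ = (P₂/P₁)^((γ−1)/γ) ⇒ T₂ = 241×(4.65)^0.400 = 446 K; V₂ = 9.18 L.
ΔU = nCvΔT = 1.73×12.5×(446−241) = 4420 J.
Q = 0 for an adiabatic process, so W = −ΔU = -4420 J.

-4420 J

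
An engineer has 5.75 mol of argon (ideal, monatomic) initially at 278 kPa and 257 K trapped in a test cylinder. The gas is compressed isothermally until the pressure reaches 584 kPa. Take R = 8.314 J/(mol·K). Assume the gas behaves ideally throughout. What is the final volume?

V₁ = nRT₁/P₁ = 5.75×8.314×257/278 = 44.2 L.
Isothermal: T stays 257 K; PV = const ⇒ V₂ = 21.0 L, P₂ = 584 kPa.

21.0 L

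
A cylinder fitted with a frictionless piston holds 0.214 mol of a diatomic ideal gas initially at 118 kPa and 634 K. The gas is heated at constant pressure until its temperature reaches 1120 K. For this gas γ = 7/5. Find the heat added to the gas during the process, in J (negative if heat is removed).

3030 J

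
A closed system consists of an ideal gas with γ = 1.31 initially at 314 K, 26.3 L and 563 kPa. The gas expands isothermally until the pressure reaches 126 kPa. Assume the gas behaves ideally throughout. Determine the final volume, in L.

118 L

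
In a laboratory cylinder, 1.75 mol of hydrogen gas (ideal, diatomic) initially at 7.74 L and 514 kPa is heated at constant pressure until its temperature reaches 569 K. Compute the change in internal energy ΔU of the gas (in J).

T₁ = P₁V₁/(nR) = 514×7.74/(1.75×8.314) = 273 K.
Isobaric: P stays 514 kPa; V/T = const ⇒ T₂ = 569 K, V₂ = 16.1 L.
For an ideal gas ΔU = nCvΔT with Cv = (5/2)R = 20.8 J/(mol·K).
ΔU = 1.75×20.8×(569−273) = 10800 J.

10800 J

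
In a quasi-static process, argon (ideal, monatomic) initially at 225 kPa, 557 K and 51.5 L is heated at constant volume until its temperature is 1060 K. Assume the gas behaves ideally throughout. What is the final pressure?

428 kPa

Isochoric: V stays 51.5 L; P/T = const ⇒ T₂ = 1060 K, P₂ = 428 kPa.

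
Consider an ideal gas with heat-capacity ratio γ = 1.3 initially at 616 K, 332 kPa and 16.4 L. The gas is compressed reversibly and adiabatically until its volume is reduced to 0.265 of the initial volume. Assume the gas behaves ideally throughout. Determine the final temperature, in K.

918 K

Adiabatic: TV^(γ−1) = const ⇒ T₂ = 616×(3.77)^0.300 = 918 K; PV^γ = const ⇒ P₂ = 1870 kPa.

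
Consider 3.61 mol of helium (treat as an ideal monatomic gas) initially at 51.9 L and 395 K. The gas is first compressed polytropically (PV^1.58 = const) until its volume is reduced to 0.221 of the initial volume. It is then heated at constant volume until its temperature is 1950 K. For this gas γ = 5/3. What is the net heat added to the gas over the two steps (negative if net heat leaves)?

P₁ = nRT₁/V₁ = 3.61×8.314×395/51.9 = 228 kPa.
Step 1 — Polytropic n=1.58: T₂ = T₁(V₁/V₂)^(n−1) = 395×(4.52)^0.58 = 948 K; P₂ = P₁(V₁/V₂)^n = 2480 kPa.
W = (P₁V₁−P₂V₂)/(n−1) = (228×51.9−2480×11.5)/0.58 = -28600 J.
ΔU = nCvΔT = 3.61×12.5×(948−395) = 24900 J.
Q = ΔU + W = -3720 J.
State after step 1: P = 2480 kPa, V = 11.5 L, T = 948 K.
Step 2 — Isochoric: V stays 11.5 L; P/T = const ⇒ T₂ = 1950 K, P₂ = 5100 kPa.
W = 0 (no volume change).
ΔU = nCvΔT = 3.61×12.5×(1950−948) = 45100 J.
Q = ΔU = 45100 J.
Net over both steps: W = -28600 J, Q = 41400 J, ΔU = 70000 J.

41400 J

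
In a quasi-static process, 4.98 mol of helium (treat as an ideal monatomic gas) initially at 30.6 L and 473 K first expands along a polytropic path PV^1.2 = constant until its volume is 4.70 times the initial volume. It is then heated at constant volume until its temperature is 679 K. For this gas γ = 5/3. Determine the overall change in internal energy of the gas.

P₁ = nRT₁/V₁ = 4.98×8.314×473/30.6 = 640 kPa.
Step 1 — Polytropic n=1.2: T₂ = T₁(V₁/V₂)^(n−1) = 473×(0.213)^0.20 = 347 K; P₂ = P₁(V₁/V₂)^n = 99.9 kPa.
W = (P₁V₁−P₂V₂)/(n−1) = (640×30.6−99.9×144)/0.20 = 26100 J.
ΔU = nCvΔT = 4.98×12.5×(347−473) = -7820 J.
Q = ΔU + W = 18200 J.
State after step 1: P = 99.9 kPa, V = 144 L, T = 347 K.
Step 2 — Isochoric: V stays 144 L; P/T = const ⇒ T₂ = 679 K, P₂ = 195 kPa.
W = 0 (no volume change).
ΔU = nCvΔT = 4.98×12.5×(679−347) = 20600 J.
Q = ΔU = 20600 J.
Net over both steps: W = 26100 J, Q = 38900 J, ΔU = 12800 J.

12800 J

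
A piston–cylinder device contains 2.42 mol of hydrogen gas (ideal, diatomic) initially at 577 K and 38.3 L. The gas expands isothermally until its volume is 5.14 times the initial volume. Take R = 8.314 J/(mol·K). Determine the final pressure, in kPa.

P₁ = nRT₁/V₁ = 2.42×8.314×577/38.3 = 303 kPa.
Isothermal: T stays 577 K; PV = const ⇒ V₂ = 197 L, P₂ = 59.0 kPa.

59.0 kPa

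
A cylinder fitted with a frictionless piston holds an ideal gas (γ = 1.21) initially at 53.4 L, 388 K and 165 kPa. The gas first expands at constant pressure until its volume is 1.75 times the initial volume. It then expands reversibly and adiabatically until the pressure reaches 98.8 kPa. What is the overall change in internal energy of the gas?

25200 J

n = P₁V₁/(RT₁) = 165×53.4/(8.314×388) = 2.73 mol.
Step 1 — Isobaric: P stays 165 kPa; V/T = const ⇒ T₂ = 679 K, V₂ = 93.5 L.
W = PΔV = 165×(93.5−53.4) kPa·L = 6610 J.
ΔU = nCvΔT = 2.73×39.6×(679−388) = 31500 J.
Q = ΔU + W = nCpΔT = 38100 J.
State after step 1: P = 165 kPa, V = 93.5 L, T = 679 K.
Step 2 — Adiabatic: T₂/T₁ = (P₂/P₁)^((γ−1)/γ) ⇒ T₂ = 679×(0.599)^0.174 = 621 K; V₂ = 143 L.
ΔU = nCvΔT = 2.73×39.6×(621−679) = -6250 J.
Q = 0 for an adiabatic process, so W = −ΔU = 6250 J.
Net over both steps: W = 12900 J, Q = 38100 J, ΔU = 25200 J.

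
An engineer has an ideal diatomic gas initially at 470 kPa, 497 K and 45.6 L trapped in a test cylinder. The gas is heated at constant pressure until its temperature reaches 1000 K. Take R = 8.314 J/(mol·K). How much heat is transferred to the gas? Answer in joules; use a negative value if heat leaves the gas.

75900 J

n = P₁V₁/(RT₁) = 470×45.6/(8.314×497) = 5.19 mol.
Isobaric: P stays 470 kPa; V/T = const ⇒ T₂ = 1000 K, V₂ = 91.8 L.
W = PΔV = 470×(91.8−45.6) kPa·L = 21700 J.
ΔU = nCvΔT = 5.19×20.8×(1000−497) = 54200 J.
Q = ΔU + W = nCpΔT = 75900 J.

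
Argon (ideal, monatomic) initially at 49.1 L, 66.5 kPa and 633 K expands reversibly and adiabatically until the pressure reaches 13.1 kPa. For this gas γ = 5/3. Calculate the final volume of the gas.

130 L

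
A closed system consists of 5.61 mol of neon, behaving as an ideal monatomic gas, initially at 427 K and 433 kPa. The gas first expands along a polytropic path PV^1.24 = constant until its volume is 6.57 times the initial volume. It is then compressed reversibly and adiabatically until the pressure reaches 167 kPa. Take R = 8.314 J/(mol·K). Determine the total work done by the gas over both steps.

V₁ = nRT₁/P₁ = 5.61×8.314×427/433 = 46.0 L.
Step 1 — Polytropic n=1.24: T₂ = T₁(V₁/V₂)^(n−1) = 427×(0.152)^0.24 = 272 K; P₂ = P₁(V₁/V₂)^n = 41.9 kPa.
W = (P₁V₁−P₂V₂)/(n−1) = (433×46.0−41.9×302)/0.24 = 30200 J.
ΔU = nCvΔT = 5.61×12.5×(272−427) = -10900 J.
Q = ΔU + W = 19300 J.
State after step 1: P = 41.9 kPa, V = 302 L, T = 272 K.
Step 2 — Adiabatic: T₂/T₁ = (P₂/P₁)^((γ−1)/γ) ⇒ T₂ = 272×(3.98)^0.400 = 472 K; V₂ = 132 L.
ΔU = nCvΔT = 5.61×12.5×(472−272) = 14000 J.
Q = 0 for an adiabatic process, so W = −ΔU = -14000 J.
Net over both steps: W = 16100 J, Q = 19300 J, ΔU = 3170 J.

16100 J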